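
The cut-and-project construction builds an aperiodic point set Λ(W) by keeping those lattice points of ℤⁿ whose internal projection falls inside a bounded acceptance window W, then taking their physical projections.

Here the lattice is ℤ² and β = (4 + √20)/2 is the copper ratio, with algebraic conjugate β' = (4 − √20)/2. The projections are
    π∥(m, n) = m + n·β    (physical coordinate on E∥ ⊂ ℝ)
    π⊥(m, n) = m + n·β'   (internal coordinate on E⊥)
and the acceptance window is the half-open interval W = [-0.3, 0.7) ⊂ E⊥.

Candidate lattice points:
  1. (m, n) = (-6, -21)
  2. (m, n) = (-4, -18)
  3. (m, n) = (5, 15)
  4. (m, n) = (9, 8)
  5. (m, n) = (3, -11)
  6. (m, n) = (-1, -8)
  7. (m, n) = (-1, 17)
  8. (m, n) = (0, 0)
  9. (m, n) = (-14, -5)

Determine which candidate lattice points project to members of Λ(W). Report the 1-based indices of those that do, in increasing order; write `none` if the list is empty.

Numerically β ≈ 4.2361 and β' = −1/β ≈ -0.2361.
#1 (-6,-21): internal coord -6 + (-21)·β' = -1.0426; -1.0426 ∉ [-0.3, 0.7) → out
#2 (-4,-18): internal coord -4 + (-18)·β' = +0.2492; +0.2492 ∈ [-0.3, 0.7) → IN Λ
#3 (5,15): internal coord 5 + (15)·β' = +1.4590; +1.4590 ∉ [-0.3, 0.7) → out
#4 (9,8): internal coord 9 + (8)·β' = +7.1115; +7.1115 ∉ [-0.3, 0.7) → out
#5 (3,-11): internal coord 3 + (-11)·β' = +5.5967; +5.5967 ∉ [-0.3, 0.7) → out
#6 (-1,-8): internal coord -1 + (-8)·β' = +0.8885; +0.8885 ∉ [-0.3, 0.7) → out
#7 (-1,17): internal coord -1 + (17)·β' = -5.0132; -5.0132 ∉ [-0.3, 0.7) → out
#8 (0,0): internal coord 0 + (0)·β' = +0.0000; +0.0000 ∈ [-0.3, 0.7) → IN Λ
#9 (-14,-5): internal coord -14 + (-5)·β' = -12.8197; -12.8197 ∉ [-0.3, 0.7) → out

2, 8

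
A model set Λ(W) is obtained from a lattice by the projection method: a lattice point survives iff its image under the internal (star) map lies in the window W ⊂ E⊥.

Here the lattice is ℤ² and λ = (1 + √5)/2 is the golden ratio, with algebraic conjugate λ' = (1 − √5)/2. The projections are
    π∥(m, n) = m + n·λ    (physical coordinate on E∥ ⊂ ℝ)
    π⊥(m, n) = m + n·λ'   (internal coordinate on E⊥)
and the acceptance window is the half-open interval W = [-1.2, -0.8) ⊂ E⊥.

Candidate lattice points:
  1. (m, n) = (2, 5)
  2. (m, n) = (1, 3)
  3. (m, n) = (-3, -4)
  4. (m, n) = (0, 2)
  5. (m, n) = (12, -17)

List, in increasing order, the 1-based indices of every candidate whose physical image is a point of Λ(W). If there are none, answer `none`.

1, 2

λ' = (1−√5)/2 ≈ -0.618034.
[1] lift (2,5): star map gives -1.090170; window check -1.2 ≤ -1.090170 < -0.8 is true → IN Λ
[2] lift (1,3): star map gives -0.854102; window check -1.2 ≤ -0.854102 < -0.8 is true → IN Λ
[3] lift (-3,-4): star map gives -0.527864; window check -1.2 ≤ -0.527864 < -0.8 is false → out
[4] lift (0,2): star map gives -1.236068; window check -1.2 ≤ -1.236068 < -0.8 is false → out
[5] lift (12,-17): star map gives 22.506578; window check -1.2 ≤ 22.506578 < -0.8 is false → out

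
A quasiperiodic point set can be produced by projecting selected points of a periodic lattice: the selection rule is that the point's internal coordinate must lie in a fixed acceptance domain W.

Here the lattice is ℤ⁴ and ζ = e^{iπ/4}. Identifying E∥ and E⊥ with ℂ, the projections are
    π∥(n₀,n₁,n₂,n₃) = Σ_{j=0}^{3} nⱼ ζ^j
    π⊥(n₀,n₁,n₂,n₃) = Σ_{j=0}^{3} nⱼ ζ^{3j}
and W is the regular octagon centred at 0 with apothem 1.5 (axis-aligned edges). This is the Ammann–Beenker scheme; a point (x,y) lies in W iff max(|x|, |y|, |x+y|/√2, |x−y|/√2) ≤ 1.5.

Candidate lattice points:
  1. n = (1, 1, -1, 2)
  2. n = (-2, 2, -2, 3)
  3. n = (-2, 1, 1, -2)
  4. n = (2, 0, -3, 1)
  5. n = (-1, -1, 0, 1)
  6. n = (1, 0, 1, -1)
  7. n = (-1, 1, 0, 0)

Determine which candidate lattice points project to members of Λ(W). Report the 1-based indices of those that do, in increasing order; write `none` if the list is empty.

5

π⊥(n) = n₀ + n₁ζ³ + n₂ζ⁶ + n₃ζ⁹ where ζ = e^{iπ/4}.
#1 (1, 1, -1, 2): internal (1.70711, 3.12132); octagon support 3.41421 vs apothem 1.5 → ∉ W
#2 (-2, 2, -2, 3): internal (-1.29289, 5.53553); octagon support 5.53553 vs apothem 1.5 → ∉ W
#3 (-2, 1, 1, -2): internal (-4.12132, -1.70711); octagon support 4.12132 vs apothem 1.5 → ∉ W
#4 (2, 0, -3, 1): internal (2.70711, 3.70711); octagon support 4.53553 vs apothem 1.5 → ∉ W
#5 (-1, -1, 0, 1): internal (0.41421, 0.00000); octagon support 0.41421 vs apothem 1.5 → ∈ W
#6 (1, 0, 1, -1): internal (0.29289, -1.70711); octagon support 1.70711 vs apothem 1.5 → ∉ W
#7 (-1, 1, 0, 0): internal (-1.70711, 0.70711); octagon support 1.70711 vs apothem 1.5 → ∉ W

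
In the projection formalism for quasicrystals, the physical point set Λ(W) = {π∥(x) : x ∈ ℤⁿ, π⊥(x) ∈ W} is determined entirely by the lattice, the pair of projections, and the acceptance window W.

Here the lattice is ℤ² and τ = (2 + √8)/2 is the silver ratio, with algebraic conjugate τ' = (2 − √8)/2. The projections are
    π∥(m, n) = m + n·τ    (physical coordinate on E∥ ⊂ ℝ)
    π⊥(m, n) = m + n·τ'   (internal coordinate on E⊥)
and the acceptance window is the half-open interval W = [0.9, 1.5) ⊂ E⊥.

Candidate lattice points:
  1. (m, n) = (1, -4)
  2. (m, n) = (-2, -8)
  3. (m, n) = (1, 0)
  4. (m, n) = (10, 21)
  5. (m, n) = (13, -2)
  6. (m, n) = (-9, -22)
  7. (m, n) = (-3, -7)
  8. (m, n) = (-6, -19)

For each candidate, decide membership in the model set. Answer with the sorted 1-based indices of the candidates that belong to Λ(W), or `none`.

τ' = (2−√8)/2 ≈ -0.41421.
candidate 1: (m,n)=(1,-4) → π∥ = 1-4·τ ≈ -8.65685, π⊥ = 1-4·τ' ≈ 2.65685 ∉ [0.9, 1.5) ⇒ out
candidate 2: (m,n)=(-2,-8) → π∥ = -2-8·τ ≈ -21.31371, π⊥ = -2-8·τ' ≈ 1.31371 ∈ [0.9, 1.5) ⇒ IN Λ
candidate 3: (m,n)=(1,0) → π∥ = 1+0·τ ≈ 1.00000, π⊥ = 1+0·τ' ≈ 1.00000 ∈ [0.9, 1.5) ⇒ IN Λ
candidate 4: (m,n)=(10,21) → π∥ = 10+21·τ ≈ 60.69848, π⊥ = 10+21·τ' ≈ 1.30152 ∈ [0.9, 1.5) ⇒ IN Λ
candidate 5: (m,n)=(13,-2) → π∥ = 13-2·τ ≈ 8.17157, π⊥ = 13-2·τ' ≈ 13.82843 ∉ [0.9, 1.5) ⇒ out
candidate 6: (m,n)=(-9,-22) → π∥ = -9-22·τ ≈ -62.11270, π⊥ = -9-22·τ' ≈ 0.11270 ∉ [0.9, 1.5) ⇒ out
candidate 7: (m,n)=(-3,-7) → π∥ = -3-7·τ ≈ -19.89949, π⊥ = -3-7·τ' ≈ -0.10051 ∉ [0.9, 1.5) ⇒ out
candidate 8: (m,n)=(-6,-19) → π∥ = -6-19·τ ≈ -51.87006, π⊥ = -6-19·τ' ≈ 1.87006 ∉ [0.9, 1.5) ⇒ out

2, 3, 4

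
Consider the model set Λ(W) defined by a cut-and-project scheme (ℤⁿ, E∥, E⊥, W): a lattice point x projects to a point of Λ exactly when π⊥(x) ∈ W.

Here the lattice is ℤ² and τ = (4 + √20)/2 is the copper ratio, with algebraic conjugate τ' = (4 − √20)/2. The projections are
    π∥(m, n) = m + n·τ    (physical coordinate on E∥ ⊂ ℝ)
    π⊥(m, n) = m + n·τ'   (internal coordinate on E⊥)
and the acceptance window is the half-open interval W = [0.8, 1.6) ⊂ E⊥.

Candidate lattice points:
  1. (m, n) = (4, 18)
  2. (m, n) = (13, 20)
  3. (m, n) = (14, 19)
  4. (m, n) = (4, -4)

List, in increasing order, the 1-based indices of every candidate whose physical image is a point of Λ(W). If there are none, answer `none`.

Compute τ' = (4−√20)/2 = -0.236068, so π⊥(m,n) = m -0.236068·n.
#1 (4,18): internal coord 4 + (18)·τ' = -0.249224; -0.249224 ∉ [0.8, 1.6) → out
#2 (13,20): internal coord 13 + (20)·τ' = +8.278640; +8.278640 ∉ [0.8, 1.6) → out
#3 (14,19): internal coord 14 + (19)·τ' = +9.514708; +9.514708 ∉ [0.8, 1.6) → out
#4 (4,-4): internal coord 4 + (-4)·τ' = +4.944272; +4.944272 ∉ [0.8, 1.6) → out

none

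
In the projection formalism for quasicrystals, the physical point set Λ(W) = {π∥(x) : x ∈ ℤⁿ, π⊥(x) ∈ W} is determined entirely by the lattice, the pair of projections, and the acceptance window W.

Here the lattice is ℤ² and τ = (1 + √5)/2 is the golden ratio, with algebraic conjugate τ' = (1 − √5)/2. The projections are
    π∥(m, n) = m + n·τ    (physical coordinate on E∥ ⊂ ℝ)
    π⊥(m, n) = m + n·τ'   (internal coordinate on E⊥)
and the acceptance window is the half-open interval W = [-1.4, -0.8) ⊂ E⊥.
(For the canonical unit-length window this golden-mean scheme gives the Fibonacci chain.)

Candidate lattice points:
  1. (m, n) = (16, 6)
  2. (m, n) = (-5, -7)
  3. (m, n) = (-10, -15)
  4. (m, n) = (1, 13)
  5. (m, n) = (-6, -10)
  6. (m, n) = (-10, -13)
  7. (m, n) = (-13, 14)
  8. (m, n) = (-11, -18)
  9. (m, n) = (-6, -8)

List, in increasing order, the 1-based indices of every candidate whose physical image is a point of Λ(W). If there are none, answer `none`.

Numerically τ ≈ 1.618034 and τ' = −1/τ ≈ -0.618034.
#1 (16,6): internal coord 16 + (6)·τ' = +12.291796; +12.291796 ∉ [-1.4, -0.8) → out
#2 (-5,-7): internal coord -5 + (-7)·τ' = -0.673762; -0.673762 ∉ [-1.4, -0.8) → out
#3 (-10,-15): internal coord -10 + (-15)·τ' = -0.729490; -0.729490 ∉ [-1.4, -0.8) → out
#4 (1,13): internal coord 1 + (13)·τ' = -7.034442; -7.034442 ∉ [-1.4, -0.8) → out
#5 (-6,-10): internal coord -6 + (-10)·τ' = +0.180340; +0.180340 ∉ [-1.4, -0.8) → out
#6 (-10,-13): internal coord -10 + (-13)·τ' = -1.965558; -1.965558 ∉ [-1.4, -0.8) → out
#7 (-13,14): internal coord -13 + (14)·τ' = -21.652476; -21.652476 ∉ [-1.4, -0.8) → out
#8 (-11,-18): internal coord -11 + (-18)·τ' = +0.124612; +0.124612 ∉ [-1.4, -0.8) → out
#9 (-6,-8): internal coord -6 + (-8)·τ' = -1.055728; -1.055728 ∈ [-1.4, -0.8) → IN Λ

9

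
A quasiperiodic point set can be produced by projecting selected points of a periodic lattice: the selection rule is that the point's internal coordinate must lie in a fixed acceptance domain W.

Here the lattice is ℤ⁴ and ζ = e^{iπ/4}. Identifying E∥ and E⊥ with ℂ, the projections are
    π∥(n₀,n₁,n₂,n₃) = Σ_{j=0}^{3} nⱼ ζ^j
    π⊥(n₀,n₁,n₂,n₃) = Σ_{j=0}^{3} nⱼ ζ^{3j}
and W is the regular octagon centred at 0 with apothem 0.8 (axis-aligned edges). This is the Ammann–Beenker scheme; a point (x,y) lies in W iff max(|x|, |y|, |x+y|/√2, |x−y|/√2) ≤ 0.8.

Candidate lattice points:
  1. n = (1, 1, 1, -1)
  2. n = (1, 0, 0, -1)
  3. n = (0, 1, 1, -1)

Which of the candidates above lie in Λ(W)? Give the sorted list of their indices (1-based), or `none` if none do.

2

With ζ = e^{iπ/4} the internal vectors are ζ^0,ζ^3,ζ^6,ζ^9.
candidate 1: n = (1, 1, 1, -1) → π⊥ ≈ (-0.4142, -1.0000); max(|x|,|y|,|x±y|/√2) = 1.0000 > 0.8 ⇒ ∉ W
candidate 2: n = (1, 0, 0, -1) → π⊥ ≈ (+0.2929, -0.7071); max(|x|,|y|,|x±y|/√2) = 0.7071 ≤ 0.8 ⇒ ∈ W
candidate 3: n = (0, 1, 1, -1) → π⊥ ≈ (-1.4142, -1.0000); max(|x|,|y|,|x±y|/√2) = 1.7071 > 0.8 ⇒ ∉ W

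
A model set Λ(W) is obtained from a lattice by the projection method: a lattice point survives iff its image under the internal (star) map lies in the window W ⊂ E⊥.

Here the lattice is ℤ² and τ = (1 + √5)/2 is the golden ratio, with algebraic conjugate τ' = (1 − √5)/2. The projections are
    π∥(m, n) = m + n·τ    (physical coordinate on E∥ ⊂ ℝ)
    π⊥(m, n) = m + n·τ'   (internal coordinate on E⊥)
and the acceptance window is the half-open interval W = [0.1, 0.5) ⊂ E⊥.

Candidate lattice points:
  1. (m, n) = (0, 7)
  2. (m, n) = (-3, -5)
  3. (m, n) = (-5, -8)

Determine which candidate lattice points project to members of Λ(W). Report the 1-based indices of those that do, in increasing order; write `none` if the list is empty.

none

τ' = (1−√5)/2 ≈ -0.618034.
candidate 1: (m,n)=(0,7) → π∥ = 0+7·τ ≈ 11.326238, π⊥ = 0+7·τ' ≈ -4.326238 ∉ [0.1, 0.5) ⇒ out
candidate 2: (m,n)=(-3,-5) → π∥ = -3-5·τ ≈ -11.090170, π⊥ = -3-5·τ' ≈ 0.090170 ∉ [0.1, 0.5) ⇒ out
candidate 3: (m,n)=(-5,-8) → π∥ = -5-8·τ ≈ -17.944272, π⊥ = -5-8·τ' ≈ -0.055728 ∉ [0.1, 0.5) ⇒ out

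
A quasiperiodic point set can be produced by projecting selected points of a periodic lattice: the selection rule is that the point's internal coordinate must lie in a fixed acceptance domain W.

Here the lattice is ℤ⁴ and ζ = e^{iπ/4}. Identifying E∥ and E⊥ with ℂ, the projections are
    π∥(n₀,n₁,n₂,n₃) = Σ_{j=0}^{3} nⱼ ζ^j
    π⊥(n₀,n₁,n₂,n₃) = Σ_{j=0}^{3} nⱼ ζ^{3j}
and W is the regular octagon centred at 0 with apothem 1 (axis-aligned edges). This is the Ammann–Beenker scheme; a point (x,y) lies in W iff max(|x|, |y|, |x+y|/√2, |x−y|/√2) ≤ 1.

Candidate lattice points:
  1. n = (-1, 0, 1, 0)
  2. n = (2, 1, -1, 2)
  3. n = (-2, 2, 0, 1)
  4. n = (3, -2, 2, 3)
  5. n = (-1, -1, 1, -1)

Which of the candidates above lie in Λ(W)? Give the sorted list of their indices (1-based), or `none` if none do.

π⊥(n) = n₀ + n₁ζ³ + n₂ζ⁶ + n₃ζ⁹ where ζ = e^{iπ/4}.
#1 (-1, 0, 1, 0): internal (-1.00000, -1.00000); octagon support 1.41421 vs apothem 1 → ∉ W
#2 (2, 1, -1, 2): internal (2.70711, 3.12132); octagon support 4.12132 vs apothem 1 → ∉ W
#3 (-2, 2, 0, 1): internal (-2.70711, 2.12132); octagon support 3.41421 vs apothem 1 → ∉ W
#4 (3, -2, 2, 3): internal (6.53553, -1.29289); octagon support 6.53553 vs apothem 1 → ∉ W
#5 (-1, -1, 1, -1): internal (-1.00000, -2.41421); octagon support 2.41421 vs apothem 1 → ∉ W

none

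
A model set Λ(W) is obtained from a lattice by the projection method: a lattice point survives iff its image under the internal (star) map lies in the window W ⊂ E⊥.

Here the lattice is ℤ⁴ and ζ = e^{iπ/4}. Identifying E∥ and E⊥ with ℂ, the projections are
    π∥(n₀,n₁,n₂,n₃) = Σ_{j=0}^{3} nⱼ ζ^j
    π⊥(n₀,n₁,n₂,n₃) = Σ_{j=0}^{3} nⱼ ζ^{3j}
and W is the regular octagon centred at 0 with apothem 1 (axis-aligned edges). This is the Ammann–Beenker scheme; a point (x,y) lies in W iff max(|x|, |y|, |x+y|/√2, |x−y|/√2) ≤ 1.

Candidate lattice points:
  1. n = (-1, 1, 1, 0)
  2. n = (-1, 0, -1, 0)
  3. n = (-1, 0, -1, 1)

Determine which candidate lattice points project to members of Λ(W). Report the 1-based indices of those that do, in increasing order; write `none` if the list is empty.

π⊥(n) = n₀ + n₁ζ³ + n₂ζ⁶ + n₃ζ⁹ where ζ = e^{iπ/4}.
candidate 1: n = (-1, 1, 1, 0) → π⊥ ≈ (-1.70711, -0.29289); max(|x|,|y|,|x±y|/√2) = 1.70711 > 1 ⇒ ∉ W
candidate 2: n = (-1, 0, -1, 0) → π⊥ ≈ (-1.00000, +1.00000); max(|x|,|y|,|x±y|/√2) = 1.41421 > 1 ⇒ ∉ W
candidate 3: n = (-1, 0, -1, 1) → π⊥ ≈ (-0.29289, +1.70711); max(|x|,|y|,|x±y|/√2) = 1.70711 > 1 ⇒ ∉ W

none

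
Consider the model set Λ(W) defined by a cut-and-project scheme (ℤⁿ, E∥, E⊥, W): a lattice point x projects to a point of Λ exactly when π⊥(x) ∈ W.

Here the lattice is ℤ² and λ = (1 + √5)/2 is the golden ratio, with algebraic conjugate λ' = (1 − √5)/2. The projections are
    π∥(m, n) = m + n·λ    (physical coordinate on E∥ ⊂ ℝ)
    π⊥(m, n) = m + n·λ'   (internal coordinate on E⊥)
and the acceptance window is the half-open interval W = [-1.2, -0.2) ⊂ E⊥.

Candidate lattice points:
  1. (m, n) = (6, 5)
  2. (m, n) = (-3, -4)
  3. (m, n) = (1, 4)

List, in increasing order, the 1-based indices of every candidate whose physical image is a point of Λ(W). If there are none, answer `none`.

Numerically λ ≈ 1.61803 and λ' = −1/λ ≈ -0.61803.
[1] lift (6,5): star map gives 2.90983; window check -1.2 ≤ 2.90983 < -0.2 is false → out
[2] lift (-3,-4): star map gives -0.52786; window check -1.2 ≤ -0.52786 < -0.2 is true → IN Λ
[3] lift (1,4): star map gives -1.47214; window check -1.2 ≤ -1.47214 < -0.2 is false → out

2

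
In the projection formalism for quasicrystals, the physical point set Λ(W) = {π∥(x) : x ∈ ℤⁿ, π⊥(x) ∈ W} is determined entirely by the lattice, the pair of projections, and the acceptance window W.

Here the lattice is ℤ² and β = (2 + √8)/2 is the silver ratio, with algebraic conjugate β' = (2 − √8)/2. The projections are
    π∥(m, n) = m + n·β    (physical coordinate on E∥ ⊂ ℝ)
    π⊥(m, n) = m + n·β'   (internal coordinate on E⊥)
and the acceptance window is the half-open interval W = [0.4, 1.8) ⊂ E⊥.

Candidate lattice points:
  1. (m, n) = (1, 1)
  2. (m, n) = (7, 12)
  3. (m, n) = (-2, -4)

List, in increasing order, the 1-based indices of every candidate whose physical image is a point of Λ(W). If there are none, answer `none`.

1

Compute β' = (2−√8)/2 = -0.414214, so π⊥(m,n) = m -0.414214·n.
#1 (1,1): internal coord 1 + (1)·β' = +0.585786; +0.585786 ∈ [0.4, 1.8) → IN Λ
#2 (7,12): internal coord 7 + (12)·β' = +2.029437; +2.029437 ∉ [0.4, 1.8) → out
#3 (-2,-4): internal coord -2 + (-4)·β' = -0.343146; -0.343146 ∉ [0.4, 1.8) → out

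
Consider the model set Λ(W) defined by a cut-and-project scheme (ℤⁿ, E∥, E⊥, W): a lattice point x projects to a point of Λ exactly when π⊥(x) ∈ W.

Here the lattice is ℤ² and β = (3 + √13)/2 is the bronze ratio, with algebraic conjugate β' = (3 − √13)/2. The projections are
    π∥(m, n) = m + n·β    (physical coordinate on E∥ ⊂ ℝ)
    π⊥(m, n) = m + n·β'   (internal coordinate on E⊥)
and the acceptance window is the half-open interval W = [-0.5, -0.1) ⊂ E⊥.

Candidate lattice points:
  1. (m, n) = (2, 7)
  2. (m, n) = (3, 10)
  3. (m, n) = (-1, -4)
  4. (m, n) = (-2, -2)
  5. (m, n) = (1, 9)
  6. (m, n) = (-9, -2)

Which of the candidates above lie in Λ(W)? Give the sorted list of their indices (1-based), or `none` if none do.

1

Numerically β ≈ 3.3028 and β' = −1/β ≈ -0.3028.
candidate 1: (m,n)=(2,7) → π∥ = 2+7·β ≈ 25.1194, π⊥ = 2+7·β' ≈ -0.1194 ∈ [-0.5, -0.1) ⇒ IN Λ
candidate 2: (m,n)=(3,10) → π∥ = 3+10·β ≈ 36.0278, π⊥ = 3+10·β' ≈ -0.0278 ∉ [-0.5, -0.1) ⇒ out
candidate 3: (m,n)=(-1,-4) → π∥ = -1-4·β ≈ -14.2111, π⊥ = -1-4·β' ≈ 0.2111 ∉ [-0.5, -0.1) ⇒ out
candidate 4: (m,n)=(-2,-2) → π∥ = -2-2·β ≈ -8.6056, π⊥ = -2-2·β' ≈ -1.3944 ∉ [-0.5, -0.1) ⇒ out
candidate 5: (m,n)=(1,9) → π∥ = 1+9·β ≈ 30.7250, π⊥ = 1+9·β' ≈ -1.7250 ∉ [-0.5, -0.1) ⇒ out
candidate 6: (m,n)=(-9,-2) → π∥ = -9-2·β ≈ -15.6056, π⊥ = -9-2·β' ≈ -8.3944 ∉ [-0.5, -0.1) ⇒ out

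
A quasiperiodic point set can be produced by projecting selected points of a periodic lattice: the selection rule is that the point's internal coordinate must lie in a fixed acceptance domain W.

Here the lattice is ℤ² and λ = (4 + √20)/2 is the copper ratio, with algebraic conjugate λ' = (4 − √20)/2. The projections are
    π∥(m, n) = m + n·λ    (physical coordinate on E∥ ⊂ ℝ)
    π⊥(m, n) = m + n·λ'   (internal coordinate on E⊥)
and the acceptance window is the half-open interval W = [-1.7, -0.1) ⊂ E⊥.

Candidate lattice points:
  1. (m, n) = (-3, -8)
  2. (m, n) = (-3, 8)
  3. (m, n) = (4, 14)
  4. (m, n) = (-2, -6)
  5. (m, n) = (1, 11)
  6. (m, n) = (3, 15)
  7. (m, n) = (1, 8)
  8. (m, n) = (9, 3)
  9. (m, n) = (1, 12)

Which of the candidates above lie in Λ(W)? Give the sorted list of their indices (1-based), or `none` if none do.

1, 4, 5, 6, 7

Numerically λ ≈ 4.23607 and λ' = −1/λ ≈ -0.23607.
[1] lift (-3,-8): star map gives -1.11146; window check -1.7 ≤ -1.11146 < -0.1 is true → IN Λ
[2] lift (-3,8): star map gives -4.88854; window check -1.7 ≤ -4.88854 < -0.1 is false → out
[3] lift (4,14): star map gives 0.69505; window check -1.7 ≤ 0.69505 < -0.1 is false → out
[4] lift (-2,-6): star map gives -0.58359; window check -1.7 ≤ -0.58359 < -0.1 is true → IN Λ
[5] lift (1,11): star map gives -1.59675; window check -1.7 ≤ -1.59675 < -0.1 is true → IN Λ
[6] lift (3,15): star map gives -0.54102; window check -1.7 ≤ -0.54102 < -0.1 is true → IN Λ
[7] lift (1,8): star map gives -0.88854; window check -1.7 ≤ -0.88854 < -0.1 is true → IN Λ
[8] lift (9,3): star map gives 8.29180; window check -1.7 ≤ 8.29180 < -0.1 is false → out
[9] lift (1,12): star map gives -1.83282; window check -1.7 ≤ -1.83282 < -0.1 is false → out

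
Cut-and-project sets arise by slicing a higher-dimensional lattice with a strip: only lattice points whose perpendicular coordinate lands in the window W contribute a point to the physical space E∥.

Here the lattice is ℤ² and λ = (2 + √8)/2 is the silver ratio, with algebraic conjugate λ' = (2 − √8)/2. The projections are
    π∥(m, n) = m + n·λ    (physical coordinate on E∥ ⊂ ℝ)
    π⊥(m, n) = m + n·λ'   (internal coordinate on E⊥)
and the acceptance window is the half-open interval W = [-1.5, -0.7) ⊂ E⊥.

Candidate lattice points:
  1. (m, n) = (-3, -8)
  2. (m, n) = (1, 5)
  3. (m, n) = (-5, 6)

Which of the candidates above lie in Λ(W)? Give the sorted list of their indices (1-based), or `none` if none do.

2

Numerically λ ≈ 2.414214 and λ' = −1/λ ≈ -0.414214.
candidate 1: (m,n)=(-3,-8) → π∥ = -3-8·λ ≈ -22.313708, π⊥ = -3-8·λ' ≈ 0.313708 ∉ [-1.5, -0.7) ⇒ out
candidate 2: (m,n)=(1,5) → π∥ = 1+5·λ ≈ 13.071068, π⊥ = 1+5·λ' ≈ -1.071068 ∈ [-1.5, -0.7) ⇒ IN Λ
candidate 3: (m,n)=(-5,6) → π∥ = -5+6·λ ≈ 9.485281, π⊥ = -5+6·λ' ≈ -7.485281 ∉ [-1.5, -0.7) ⇒ out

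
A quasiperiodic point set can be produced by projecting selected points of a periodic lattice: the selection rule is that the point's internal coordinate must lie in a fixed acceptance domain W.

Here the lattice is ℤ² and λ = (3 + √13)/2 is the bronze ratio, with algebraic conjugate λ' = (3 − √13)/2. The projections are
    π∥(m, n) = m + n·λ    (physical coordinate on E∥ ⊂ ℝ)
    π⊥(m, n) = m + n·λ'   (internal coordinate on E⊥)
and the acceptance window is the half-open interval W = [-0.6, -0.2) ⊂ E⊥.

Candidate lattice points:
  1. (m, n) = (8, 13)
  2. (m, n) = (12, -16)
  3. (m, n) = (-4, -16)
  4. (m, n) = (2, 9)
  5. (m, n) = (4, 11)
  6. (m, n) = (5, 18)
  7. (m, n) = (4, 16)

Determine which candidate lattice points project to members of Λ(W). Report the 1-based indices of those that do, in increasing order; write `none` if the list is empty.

λ' = (3−√13)/2 ≈ -0.30278.
#1 (8,13): internal coord 8 + (13)·λ' = +4.06392; +4.06392 ∉ [-0.6, -0.2) → out
#2 (12,-16): internal coord 12 + (-16)·λ' = +16.84441; +16.84441 ∉ [-0.6, -0.2) → out
#3 (-4,-16): internal coord -4 + (-16)·λ' = +0.84441; +0.84441 ∉ [-0.6, -0.2) → out
#4 (2,9): internal coord 2 + (9)·λ' = -0.72498; -0.72498 ∉ [-0.6, -0.2) → out
#5 (4,11): internal coord 4 + (11)·λ' = +0.66947; +0.66947 ∉ [-0.6, -0.2) → out
#6 (5,18): internal coord 5 + (18)·λ' = -0.44996; -0.44996 ∈ [-0.6, -0.2) → IN Λ
#7 (4,16): internal coord 4 + (16)·λ' = -0.84441; -0.84441 ∉ [-0.6, -0.2) → out

6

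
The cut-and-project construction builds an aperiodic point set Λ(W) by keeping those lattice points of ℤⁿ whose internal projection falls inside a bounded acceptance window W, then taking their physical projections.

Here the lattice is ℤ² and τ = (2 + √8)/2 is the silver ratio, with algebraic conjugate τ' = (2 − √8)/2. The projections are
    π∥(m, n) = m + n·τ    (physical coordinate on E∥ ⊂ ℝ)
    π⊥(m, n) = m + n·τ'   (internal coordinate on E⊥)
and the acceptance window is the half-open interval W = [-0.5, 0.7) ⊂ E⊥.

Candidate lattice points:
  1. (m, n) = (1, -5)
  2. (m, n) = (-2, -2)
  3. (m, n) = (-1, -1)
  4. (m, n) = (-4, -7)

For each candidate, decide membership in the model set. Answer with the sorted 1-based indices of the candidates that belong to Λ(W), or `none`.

none

Compute τ' = (2−√8)/2 = -0.414214, so π⊥(m,n) = m -0.414214·n.
#1 (1,-5): internal coord 1 + (-5)·τ' = +3.071068; +3.071068 ∉ [-0.5, 0.7) → out
#2 (-2,-2): internal coord -2 + (-2)·τ' = -1.171573; -1.171573 ∉ [-0.5, 0.7) → out
#3 (-1,-1): internal coord -1 + (-1)·τ' = -0.585786; -0.585786 ∉ [-0.5, 0.7) → out
#4 (-4,-7): internal coord -4 + (-7)·τ' = -1.100505; -1.100505 ∉ [-0.5, 0.7) → out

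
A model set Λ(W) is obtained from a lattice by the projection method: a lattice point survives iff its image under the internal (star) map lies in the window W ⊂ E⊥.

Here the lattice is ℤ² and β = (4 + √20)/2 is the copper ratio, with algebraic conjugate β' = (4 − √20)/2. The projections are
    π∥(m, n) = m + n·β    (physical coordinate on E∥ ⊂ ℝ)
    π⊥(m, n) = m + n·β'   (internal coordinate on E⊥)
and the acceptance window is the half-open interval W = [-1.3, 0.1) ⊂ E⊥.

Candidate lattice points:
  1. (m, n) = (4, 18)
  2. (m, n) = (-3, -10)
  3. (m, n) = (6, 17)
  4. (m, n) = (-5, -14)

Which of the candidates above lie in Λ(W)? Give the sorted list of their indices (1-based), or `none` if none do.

β' = (4−√20)/2 ≈ -0.23607.
#1 (4,18): internal coord 4 + (18)·β' = -0.24922; -0.24922 ∈ [-1.3, 0.1) → IN Λ
#2 (-3,-10): internal coord -3 + (-10)·β' = -0.63932; -0.63932 ∈ [-1.3, 0.1) → IN Λ
#3 (6,17): internal coord 6 + (17)·β' = +1.98684; +1.98684 ∉ [-1.3, 0.1) → out
#4 (-5,-14): internal coord -5 + (-14)·β' = -1.69505; -1.69505 ∉ [-1.3, 0.1) → out

1, 2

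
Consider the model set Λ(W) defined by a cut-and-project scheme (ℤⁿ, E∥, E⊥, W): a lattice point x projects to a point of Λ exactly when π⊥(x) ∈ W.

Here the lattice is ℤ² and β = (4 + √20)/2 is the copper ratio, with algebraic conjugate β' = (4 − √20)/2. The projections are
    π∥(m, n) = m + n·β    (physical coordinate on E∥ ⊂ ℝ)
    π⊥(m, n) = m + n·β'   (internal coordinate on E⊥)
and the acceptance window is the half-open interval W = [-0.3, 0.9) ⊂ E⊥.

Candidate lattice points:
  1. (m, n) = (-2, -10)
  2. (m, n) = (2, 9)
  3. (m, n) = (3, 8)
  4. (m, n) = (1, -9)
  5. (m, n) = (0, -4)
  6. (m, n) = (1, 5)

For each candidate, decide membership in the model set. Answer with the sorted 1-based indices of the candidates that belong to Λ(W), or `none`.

1, 2, 6

β' = (4−√20)/2 ≈ -0.236068.
#1 (-2,-10): internal coord -2 + (-10)·β' = +0.360680; +0.360680 ∈ [-0.3, 0.9) → IN Λ
#2 (2,9): internal coord 2 + (9)·β' = -0.124612; -0.124612 ∈ [-0.3, 0.9) → IN Λ
#3 (3,8): internal coord 3 + (8)·β' = +1.111456; +1.111456 ∉ [-0.3, 0.9) → out
#4 (1,-9): internal coord 1 + (-9)·β' = +3.124612; +3.124612 ∉ [-0.3, 0.9) → out
#5 (0,-4): internal coord 0 + (-4)·β' = +0.944272; +0.944272 ∉ [-0.3, 0.9) → out
#6 (1,5): internal coord 1 + (5)·β' = -0.180340; -0.180340 ∈ [-0.3, 0.9) → IN Λ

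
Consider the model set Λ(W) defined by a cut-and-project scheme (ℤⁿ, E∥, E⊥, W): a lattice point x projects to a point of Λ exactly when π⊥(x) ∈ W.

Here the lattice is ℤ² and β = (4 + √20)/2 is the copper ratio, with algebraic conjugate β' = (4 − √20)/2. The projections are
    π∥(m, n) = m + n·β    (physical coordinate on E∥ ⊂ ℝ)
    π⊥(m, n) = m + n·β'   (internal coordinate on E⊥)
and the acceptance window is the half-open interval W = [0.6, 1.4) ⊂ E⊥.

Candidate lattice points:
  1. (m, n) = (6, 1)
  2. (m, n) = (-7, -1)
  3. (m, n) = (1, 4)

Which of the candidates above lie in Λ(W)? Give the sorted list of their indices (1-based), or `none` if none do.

none

Compute β' = (4−√20)/2 = -0.2361, so π⊥(m,n) = m -0.2361·n.
#1 (6,1): internal coord 6 + (1)·β' = +5.7639; +5.7639 ∉ [0.6, 1.4) → out
#2 (-7,-1): internal coord -7 + (-1)·β' = -6.7639; -6.7639 ∉ [0.6, 1.4) → out
#3 (1,4): internal coord 1 + (4)·β' = +0.0557; +0.0557 ∉ [0.6, 1.4) → out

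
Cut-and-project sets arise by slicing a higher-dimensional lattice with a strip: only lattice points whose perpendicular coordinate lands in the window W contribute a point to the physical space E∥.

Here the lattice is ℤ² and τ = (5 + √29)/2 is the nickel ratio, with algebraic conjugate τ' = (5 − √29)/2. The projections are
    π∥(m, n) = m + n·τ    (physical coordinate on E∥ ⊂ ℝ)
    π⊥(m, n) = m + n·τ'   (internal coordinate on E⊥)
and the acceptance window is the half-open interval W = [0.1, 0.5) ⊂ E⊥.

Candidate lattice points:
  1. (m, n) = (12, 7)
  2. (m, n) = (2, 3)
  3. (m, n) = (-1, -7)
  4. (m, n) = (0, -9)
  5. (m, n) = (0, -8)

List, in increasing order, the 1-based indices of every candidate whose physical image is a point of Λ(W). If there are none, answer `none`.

3

Numerically τ ≈ 5.192582 and τ' = −1/τ ≈ -0.192582.
candidate 1: (m,n)=(12,7) → π∥ = 12+7·τ ≈ 48.348077, π⊥ = 12+7·τ' ≈ 10.651923 ∉ [0.1, 0.5) ⇒ out
candidate 2: (m,n)=(2,3) → π∥ = 2+3·τ ≈ 17.577747, π⊥ = 2+3·τ' ≈ 1.422253 ∉ [0.1, 0.5) ⇒ out
candidate 3: (m,n)=(-1,-7) → π∥ = -1-7·τ ≈ -37.348077, π⊥ = -1-7·τ' ≈ 0.348077 ∈ [0.1, 0.5) ⇒ IN Λ
candidate 4: (m,n)=(0,-9) → π∥ = 0-9·τ ≈ -46.733242, π⊥ = 0-9·τ' ≈ 1.733242 ∉ [0.1, 0.5) ⇒ out
candidate 5: (m,n)=(0,-8) → π∥ = 0-8·τ ≈ -41.540659, π⊥ = 0-8·τ' ≈ 1.540659 ∉ [0.1, 0.5) ⇒ out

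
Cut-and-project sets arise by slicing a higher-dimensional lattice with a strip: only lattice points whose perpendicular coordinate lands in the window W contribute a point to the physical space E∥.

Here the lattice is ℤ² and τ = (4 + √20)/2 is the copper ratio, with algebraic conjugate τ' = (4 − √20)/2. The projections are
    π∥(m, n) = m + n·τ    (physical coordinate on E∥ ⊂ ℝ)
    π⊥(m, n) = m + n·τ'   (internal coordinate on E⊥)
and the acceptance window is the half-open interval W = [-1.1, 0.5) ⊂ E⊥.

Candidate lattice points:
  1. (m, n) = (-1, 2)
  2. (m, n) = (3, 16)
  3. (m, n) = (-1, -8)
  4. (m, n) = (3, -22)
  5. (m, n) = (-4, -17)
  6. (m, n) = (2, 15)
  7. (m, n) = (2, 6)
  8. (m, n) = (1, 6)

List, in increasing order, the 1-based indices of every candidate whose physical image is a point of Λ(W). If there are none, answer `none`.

Compute τ' = (4−√20)/2 = -0.236068, so π⊥(m,n) = m -0.236068·n.
#1 (-1,2): internal coord -1 + (2)·τ' = -1.472136; -1.472136 ∉ [-1.1, 0.5) → out
#2 (3,16): internal coord 3 + (16)·τ' = -0.777088; -0.777088 ∈ [-1.1, 0.5) → IN Λ
#3 (-1,-8): internal coord -1 + (-8)·τ' = +0.888544; +0.888544 ∉ [-1.1, 0.5) → out
#4 (3,-22): internal coord 3 + (-22)·τ' = +8.193496; +8.193496 ∉ [-1.1, 0.5) → out
#5 (-4,-17): internal coord -4 + (-17)·τ' = +0.013156; +0.013156 ∈ [-1.1, 0.5) → IN Λ
#6 (2,15): internal coord 2 + (15)·τ' = -1.541020; -1.541020 ∉ [-1.1, 0.5) → out
#7 (2,6): internal coord 2 + (6)·τ' = +0.583592; +0.583592 ∉ [-1.1, 0.5) → out
#8 (1,6): internal coord 1 + (6)·τ' = -0.416408; -0.416408 ∈ [-1.1, 0.5) → IN Λ

2, 5, 8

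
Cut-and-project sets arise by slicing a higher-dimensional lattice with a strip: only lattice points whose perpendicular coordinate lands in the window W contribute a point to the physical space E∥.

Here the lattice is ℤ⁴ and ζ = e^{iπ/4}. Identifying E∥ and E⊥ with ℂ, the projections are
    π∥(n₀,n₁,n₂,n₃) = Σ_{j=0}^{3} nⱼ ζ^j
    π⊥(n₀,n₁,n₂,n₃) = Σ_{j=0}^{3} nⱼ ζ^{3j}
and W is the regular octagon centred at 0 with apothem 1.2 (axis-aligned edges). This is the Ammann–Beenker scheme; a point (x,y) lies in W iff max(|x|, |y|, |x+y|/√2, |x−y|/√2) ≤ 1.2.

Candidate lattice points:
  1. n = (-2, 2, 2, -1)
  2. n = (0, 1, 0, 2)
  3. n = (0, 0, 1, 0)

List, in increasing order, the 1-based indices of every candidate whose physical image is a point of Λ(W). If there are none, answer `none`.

π⊥(n) = n₀ + n₁ζ³ + n₂ζ⁶ + n₃ζ⁹ where ζ = e^{iπ/4}.
#1 (-2, 2, 2, -1): internal (-4.1213, -1.2929); octagon support 4.1213 vs apothem 1.2 → ∉ W
#2 (0, 1, 0, 2): internal (0.7071, 2.1213); octagon support 2.1213 vs apothem 1.2 → ∉ W
#3 (0, 0, 1, 0): internal (0.0000, -1.0000); octagon support 1.0000 vs apothem 1.2 → ∈ W

3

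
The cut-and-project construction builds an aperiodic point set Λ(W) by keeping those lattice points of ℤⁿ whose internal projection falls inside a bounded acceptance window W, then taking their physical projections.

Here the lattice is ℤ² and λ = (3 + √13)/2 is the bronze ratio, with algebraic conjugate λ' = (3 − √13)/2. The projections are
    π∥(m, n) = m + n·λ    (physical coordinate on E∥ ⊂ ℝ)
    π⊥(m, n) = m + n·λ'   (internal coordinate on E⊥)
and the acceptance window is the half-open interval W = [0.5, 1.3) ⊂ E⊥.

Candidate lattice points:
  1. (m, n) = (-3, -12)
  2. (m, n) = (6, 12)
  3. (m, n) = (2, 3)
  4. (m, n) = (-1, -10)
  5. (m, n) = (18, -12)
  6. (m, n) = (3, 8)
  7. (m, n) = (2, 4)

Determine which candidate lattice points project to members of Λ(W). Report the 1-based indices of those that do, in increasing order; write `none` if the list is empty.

1, 3, 6, 7

Numerically λ ≈ 3.30278 and λ' = −1/λ ≈ -0.30278.
[1] lift (-3,-12): star map gives 0.63331; window check 0.5 ≤ 0.63331 < 1.3 is true → IN Λ
[2] lift (6,12): star map gives 2.36669; window check 0.5 ≤ 2.36669 < 1.3 is false → out
[3] lift (2,3): star map gives 1.09167; window check 0.5 ≤ 1.09167 < 1.3 is true → IN Λ
[4] lift (-1,-10): star map gives 2.02776; window check 0.5 ≤ 2.02776 < 1.3 is false → out
[5] lift (18,-12): star map gives 21.63331; window check 0.5 ≤ 21.63331 < 1.3 is false → out
[6] lift (3,8): star map gives 0.57779; window check 0.5 ≤ 0.57779 < 1.3 is true → IN Λ
[7] lift (2,4): star map gives 0.78890; window check 0.5 ≤ 0.78890 < 1.3 is true → IN Λ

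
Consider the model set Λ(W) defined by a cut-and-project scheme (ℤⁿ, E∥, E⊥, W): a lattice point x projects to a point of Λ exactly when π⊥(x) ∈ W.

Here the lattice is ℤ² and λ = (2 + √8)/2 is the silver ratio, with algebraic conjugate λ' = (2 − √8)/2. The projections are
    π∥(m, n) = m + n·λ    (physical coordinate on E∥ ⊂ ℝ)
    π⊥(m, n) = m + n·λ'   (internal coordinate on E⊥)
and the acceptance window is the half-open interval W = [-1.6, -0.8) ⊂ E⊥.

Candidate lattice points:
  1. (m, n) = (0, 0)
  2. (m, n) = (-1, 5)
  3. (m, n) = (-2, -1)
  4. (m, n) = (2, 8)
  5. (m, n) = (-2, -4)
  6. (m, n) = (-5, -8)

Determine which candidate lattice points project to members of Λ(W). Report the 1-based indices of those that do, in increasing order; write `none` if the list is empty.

Numerically λ ≈ 2.41421 and λ' = −1/λ ≈ -0.41421.
#1 (0,0): internal coord 0 + (0)·λ' = +0.00000; +0.00000 ∉ [-1.6, -0.8) → out
#2 (-1,5): internal coord -1 + (5)·λ' = -3.07107; -3.07107 ∉ [-1.6, -0.8) → out
#3 (-2,-1): internal coord -2 + (-1)·λ' = -1.58579; -1.58579 ∈ [-1.6, -0.8) → IN Λ
#4 (2,8): internal coord 2 + (8)·λ' = -1.31371; -1.31371 ∈ [-1.6, -0.8) → IN Λ
#5 (-2,-4): internal coord -2 + (-4)·λ' = -0.34315; -0.34315 ∉ [-1.6, -0.8) → out
#6 (-5,-8): internal coord -5 + (-8)·λ' = -1.68629; -1.68629 ∉ [-1.6, -0.8) → out

3, 4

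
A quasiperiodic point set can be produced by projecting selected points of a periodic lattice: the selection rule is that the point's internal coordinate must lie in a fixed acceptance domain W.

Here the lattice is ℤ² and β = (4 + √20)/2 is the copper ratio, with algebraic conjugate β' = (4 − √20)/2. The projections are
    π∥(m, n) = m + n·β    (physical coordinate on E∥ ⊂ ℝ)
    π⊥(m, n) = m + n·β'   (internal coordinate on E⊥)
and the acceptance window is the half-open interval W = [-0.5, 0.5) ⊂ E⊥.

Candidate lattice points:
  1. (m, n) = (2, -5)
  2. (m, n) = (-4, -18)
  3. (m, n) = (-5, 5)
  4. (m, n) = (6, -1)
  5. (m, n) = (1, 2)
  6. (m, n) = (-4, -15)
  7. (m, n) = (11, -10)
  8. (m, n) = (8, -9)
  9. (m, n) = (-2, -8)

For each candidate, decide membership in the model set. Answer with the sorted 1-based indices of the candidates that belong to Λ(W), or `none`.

2, 6, 9

Compute β' = (4−√20)/2 = -0.23607, so π⊥(m,n) = m -0.23607·n.
candidate 1: (m,n)=(2,-5) → π∥ = 2-5·β ≈ -19.18034, π⊥ = 2-5·β' ≈ 3.18034 ∉ [-0.5, 0.5) ⇒ out
candidate 2: (m,n)=(-4,-18) → π∥ = -4-18·β ≈ -80.24922, π⊥ = -4-18·β' ≈ 0.24922 ∈ [-0.5, 0.5) ⇒ IN Λ
candidate 3: (m,n)=(-5,5) → π∥ = -5+5·β ≈ 16.18034, π⊥ = -5+5·β' ≈ -6.18034 ∉ [-0.5, 0.5) ⇒ out
candidate 4: (m,n)=(6,-1) → π∥ = 6-1·β ≈ 1.76393, π⊥ = 6-1·β' ≈ 6.23607 ∉ [-0.5, 0.5) ⇒ out
candidate 5: (m,n)=(1,2) → π∥ = 1+2·β ≈ 9.47214, π⊥ = 1+2·β' ≈ 0.52786 ∉ [-0.5, 0.5) ⇒ out
candidate 6: (m,n)=(-4,-15) → π∥ = -4-15·β ≈ -67.54102, π⊥ = -4-15·β' ≈ -0.45898 ∈ [-0.5, 0.5) ⇒ IN Λ
candidate 7: (m,n)=(11,-10) → π∥ = 11-10·β ≈ -31.36068, π⊥ = 11-10·β' ≈ 13.36068 ∉ [-0.5, 0.5) ⇒ out
candidate 8: (m,n)=(8,-9) → π∥ = 8-9·β ≈ -30.12461, π⊥ = 8-9·β' ≈ 10.12461 ∉ [-0.5, 0.5) ⇒ out
candidate 9: (m,n)=(-2,-8) → π∥ = -2-8·β ≈ -35.88854, π⊥ = -2-8·β' ≈ -0.11146 ∈ [-0.5, 0.5) ⇒ IN Λ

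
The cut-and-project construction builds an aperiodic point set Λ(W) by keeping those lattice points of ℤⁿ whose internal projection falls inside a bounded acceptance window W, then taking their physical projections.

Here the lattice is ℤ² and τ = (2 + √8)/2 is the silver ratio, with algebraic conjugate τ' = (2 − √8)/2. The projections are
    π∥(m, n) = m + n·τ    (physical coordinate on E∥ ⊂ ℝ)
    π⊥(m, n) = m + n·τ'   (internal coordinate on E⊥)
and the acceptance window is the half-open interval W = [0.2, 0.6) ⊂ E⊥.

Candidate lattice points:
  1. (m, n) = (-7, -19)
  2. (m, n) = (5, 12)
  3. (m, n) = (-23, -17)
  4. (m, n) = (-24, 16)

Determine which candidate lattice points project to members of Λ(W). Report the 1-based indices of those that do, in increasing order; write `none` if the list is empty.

none

τ' = (2−√8)/2 ≈ -0.414214.
#1 (-7,-19): internal coord -7 + (-19)·τ' = +0.870058; +0.870058 ∉ [0.2, 0.6) → out
#2 (5,12): internal coord 5 + (12)·τ' = +0.029437; +0.029437 ∉ [0.2, 0.6) → out
#3 (-23,-17): internal coord -23 + (-17)·τ' = -15.958369; -15.958369 ∉ [0.2, 0.6) → out
#4 (-24,16): internal coord -24 + (16)·τ' = -30.627417; -30.627417 ∉ [0.2, 0.6) → out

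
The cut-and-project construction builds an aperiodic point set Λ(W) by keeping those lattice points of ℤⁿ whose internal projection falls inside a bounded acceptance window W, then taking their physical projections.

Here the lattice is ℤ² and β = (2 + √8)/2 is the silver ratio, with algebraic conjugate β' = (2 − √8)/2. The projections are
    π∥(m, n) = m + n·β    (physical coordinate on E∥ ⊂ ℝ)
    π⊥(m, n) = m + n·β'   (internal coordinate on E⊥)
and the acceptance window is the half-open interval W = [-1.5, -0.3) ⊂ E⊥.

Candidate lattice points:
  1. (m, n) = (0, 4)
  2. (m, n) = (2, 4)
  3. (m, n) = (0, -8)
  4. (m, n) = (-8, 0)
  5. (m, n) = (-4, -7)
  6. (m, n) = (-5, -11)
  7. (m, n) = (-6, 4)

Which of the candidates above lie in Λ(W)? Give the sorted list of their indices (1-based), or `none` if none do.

β' = (2−√8)/2 ≈ -0.414214.
candidate 1: (m,n)=(0,4) → π∥ = 0+4·β ≈ 9.656854, π⊥ = 0+4·β' ≈ -1.656854 ∉ [-1.5, -0.3) ⇒ out
candidate 2: (m,n)=(2,4) → π∥ = 2+4·β ≈ 11.656854, π⊥ = 2+4·β' ≈ 0.343146 ∉ [-1.5, -0.3) ⇒ out
candidate 3: (m,n)=(0,-8) → π∥ = 0-8·β ≈ -19.313708, π⊥ = 0-8·β' ≈ 3.313708 ∉ [-1.5, -0.3) ⇒ out
candidate 4: (m,n)=(-8,0) → π∥ = -8+0·β ≈ -8.000000, π⊥ = -8+0·β' ≈ -8.000000 ∉ [-1.5, -0.3) ⇒ out
candidate 5: (m,n)=(-4,-7) → π∥ = -4-7·β ≈ -20.899495, π⊥ = -4-7·β' ≈ -1.100505 ∈ [-1.5, -0.3) ⇒ IN Λ
candidate 6: (m,n)=(-5,-11) → π∥ = -5-11·β ≈ -31.556349, π⊥ = -5-11·β' ≈ -0.443651 ∈ [-1.5, -0.3) ⇒ IN Λ
candidate 7: (m,n)=(-6,4) → π∥ = -6+4·β ≈ 3.656854, π⊥ = -6+4·β' ≈ -7.656854 ∉ [-1.5, -0.3) ⇒ out

5, 6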